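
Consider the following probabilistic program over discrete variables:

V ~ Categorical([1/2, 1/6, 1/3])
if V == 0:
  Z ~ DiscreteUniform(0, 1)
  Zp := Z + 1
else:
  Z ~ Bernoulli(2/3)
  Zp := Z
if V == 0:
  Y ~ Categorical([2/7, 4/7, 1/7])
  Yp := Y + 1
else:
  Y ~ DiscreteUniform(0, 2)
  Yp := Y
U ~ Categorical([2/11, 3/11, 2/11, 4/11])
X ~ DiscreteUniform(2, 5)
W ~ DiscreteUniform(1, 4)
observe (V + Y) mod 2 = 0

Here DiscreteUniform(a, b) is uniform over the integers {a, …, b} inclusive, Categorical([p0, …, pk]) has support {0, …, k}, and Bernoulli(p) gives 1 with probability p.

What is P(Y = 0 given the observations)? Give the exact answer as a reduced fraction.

Enumerate traces; 640 have nonzero weight after conditioning:
  (V=0, Z=0, Y=0, U=0, X=2, W=1) weight 1/1232
  (V=0, Z=0, Y=0, U=0, X=2, W=2) weight 1/1232
  (V=0, Z=0, Y=0, U=0, X=2, W=3) weight 1/1232
  (V=0, Z=0, Y=0, U=0, X=2, W=4) weight 1/1232
  (V=0, Z=0, Y=0, U=0, X=3, W=1) weight 1/1232
  (V=0, Z=0, Y=0, U=0, X=3, W=2) weight 1/1232
  (V=0, Z=0, Y=0, U=0, X=3, W=3) weight 1/1232
  (V=0, Z=0, Y=0, U=0, X=3, W=4) weight 1/1232
  (V=0, Z=0, Y=2, U=0, X=2, W=1) weight 1/2464
  (V=1, Z=0, Y=1, U=0, X=2, W=1) weight 1/4752
  … 630 more
Group by Y:
  weight(Y=0) = 16/63
  weight(Y=1) = 1/18
  weight(Y=2) = 23/126
Total weight = 16/63 + 1/18 + 23/126 = 31/63
P(Y=0 | obs) = 16/63 / 31/63 = 16/31
P(Y=1 | obs) = 1/18 / 31/63 = 7/62
P(Y=2 | obs) = 23/126 / 31/63 = 23/62

P(Y = 0 | obs) = 16/31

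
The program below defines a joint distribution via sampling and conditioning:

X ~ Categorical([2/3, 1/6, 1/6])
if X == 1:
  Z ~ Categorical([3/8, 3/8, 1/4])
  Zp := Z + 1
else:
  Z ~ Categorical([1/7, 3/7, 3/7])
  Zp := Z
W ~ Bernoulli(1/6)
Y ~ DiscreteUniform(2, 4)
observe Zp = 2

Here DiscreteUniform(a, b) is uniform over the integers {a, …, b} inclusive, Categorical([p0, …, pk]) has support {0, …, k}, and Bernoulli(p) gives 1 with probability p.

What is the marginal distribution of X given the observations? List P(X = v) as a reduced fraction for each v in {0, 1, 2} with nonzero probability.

P(X=0) = 32/47, P(X=1) = 7/47, P(X=2) = 8/47

Enumerate traces; 18 have nonzero weight after conditioning:
  (X=0, Z=2, W=0, Y=2) weight 5/63
  (X=0, Z=2, W=0, Y=3) weight 5/63
  (X=0, Z=2, W=0, Y=4) weight 5/63
  (X=0, Z=2, W=1, Y=2) weight 1/63
  (X=0, Z=2, W=1, Y=3) weight 1/63
  (X=0, Z=2, W=1, Y=4) weight 1/63
  (X=1, Z=1, W=0, Y=2) weight 5/288
  (X=1, Z=1, W=0, Y=3) weight 5/288
  (X=2, Z=2, W=0, Y=2) weight 5/252
  … 9 more
Group by X:
  weight(X=0) = 2/7
  weight(X=1) = 1/16
  weight(X=2) = 1/14
Total weight = 2/7 + 1/16 + 1/14 = 47/112
P(X=0 | obs) = 2/7 / 47/112 = 32/47
P(X=1 | obs) = 1/16 / 47/112 = 7/47
P(X=2 | obs) = 1/14 / 47/112 = 8/47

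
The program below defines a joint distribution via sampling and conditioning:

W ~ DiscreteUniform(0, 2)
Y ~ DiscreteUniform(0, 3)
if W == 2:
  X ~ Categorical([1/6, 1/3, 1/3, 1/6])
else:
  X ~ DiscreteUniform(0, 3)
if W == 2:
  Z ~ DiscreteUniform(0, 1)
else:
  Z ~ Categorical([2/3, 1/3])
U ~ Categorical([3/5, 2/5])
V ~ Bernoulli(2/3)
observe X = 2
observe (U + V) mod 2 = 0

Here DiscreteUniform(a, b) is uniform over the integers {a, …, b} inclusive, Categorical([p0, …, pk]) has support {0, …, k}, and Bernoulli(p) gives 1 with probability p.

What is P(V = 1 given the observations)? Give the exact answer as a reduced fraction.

P(V = 1 | obs) = 4/7

Enumerate traces; 48 have nonzero weight after conditioning:
  (W=0, Y=0, X=2, Z=0, U=0, V=0) weight 1/360
  (W=0, Y=0, X=2, Z=0, U=1, V=1) weight 1/270
  (W=0, Y=0, X=2, Z=1, U=0, V=0) weight 1/720
  (W=0, Y=0, X=2, Z=1, U=1, V=1) weight 1/540
  (W=0, Y=1, X=2, Z=0, U=0, V=0) weight 1/360
  (W=0, Y=1, X=2, Z=0, U=1, V=1) weight 1/270
  (W=0, Y=1, X=2, Z=1, U=0, V=0) weight 1/720
  (W=0, Y=1, X=2, Z=1, U=1, V=1) weight 1/540
  … 40 more
Group by V:
  weight(V=0) = 1/18
  weight(V=1) = 2/27
Total weight = 1/18 + 2/27 = 7/54
P(V=0 | obs) = 1/18 / 7/54 = 3/7
P(V=1 | obs) = 2/27 / 7/54 = 4/7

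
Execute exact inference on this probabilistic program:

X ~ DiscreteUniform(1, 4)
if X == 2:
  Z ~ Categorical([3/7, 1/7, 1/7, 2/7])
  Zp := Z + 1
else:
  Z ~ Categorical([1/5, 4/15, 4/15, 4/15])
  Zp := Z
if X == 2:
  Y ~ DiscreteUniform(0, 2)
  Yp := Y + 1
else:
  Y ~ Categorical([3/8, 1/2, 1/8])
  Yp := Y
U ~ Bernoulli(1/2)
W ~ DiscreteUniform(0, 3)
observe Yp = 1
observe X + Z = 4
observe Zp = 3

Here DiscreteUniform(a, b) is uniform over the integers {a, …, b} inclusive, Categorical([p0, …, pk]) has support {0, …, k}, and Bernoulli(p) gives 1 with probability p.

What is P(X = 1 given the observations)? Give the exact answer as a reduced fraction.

Enumerate traces; 16 have nonzero weight after conditioning:
  (X=1, Z=3, Y=1, U=0, W=0) weight 1/240
  (X=1, Z=3, Y=1, U=0, W=1) weight 1/240
  (X=1, Z=3, Y=1, U=0, W=2) weight 1/240
  (X=1, Z=3, Y=1, U=0, W=3) weight 1/240
  (X=1, Z=3, Y=1, U=1, W=0) weight 1/240
  (X=1, Z=3, Y=1, U=1, W=1) weight 1/240
  (X=1, Z=3, Y=1, U=1, W=2) weight 1/240
  (X=1, Z=3, Y=1, U=1, W=3) weight 1/240
  (X=2, Z=2, Y=0, U=0, W=0) weight 1/672
  … 7 more
Group by X:
  weight(X=1) = 1/30
  weight(X=2) = 1/84
Total weight = 1/30 + 1/84 = 19/420
P(X=1 | obs) = 1/30 / 19/420 = 14/19
P(X=2 | obs) = 1/84 / 19/420 = 5/19

P(X = 1 | obs) = 14/19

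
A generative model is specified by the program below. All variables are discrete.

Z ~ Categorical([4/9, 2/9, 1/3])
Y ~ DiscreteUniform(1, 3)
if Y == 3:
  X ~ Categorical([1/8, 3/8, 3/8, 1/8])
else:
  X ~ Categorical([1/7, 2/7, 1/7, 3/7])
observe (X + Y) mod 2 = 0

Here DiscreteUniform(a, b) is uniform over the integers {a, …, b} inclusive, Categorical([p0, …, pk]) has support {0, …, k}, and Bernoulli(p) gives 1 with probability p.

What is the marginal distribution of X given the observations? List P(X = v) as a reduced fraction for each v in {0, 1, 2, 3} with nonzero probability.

P(X=0) = 2/21, P(X=1) = 37/84, P(X=2) = 2/21, P(X=3) = 31/84

Enumerate traces; 18 have nonzero weight after conditioning:
  (Z=0, Y=1, X=1) weight 8/189
  (Z=0, Y=1, X=3) weight 4/63
  (Z=0, Y=2, X=0) weight 4/189
  (Z=0, Y=2, X=2) weight 4/189
  (Z=0, Y=3, X=1) weight 1/18
  (Z=0, Y=3, X=3) weight 1/54
  (Z=1, Y=1, X=1) weight 4/189
  (Z=1, Y=1, X=3) weight 2/63
  … 10 more
Group by X:
  weight(X=0) = 1/21
  weight(X=1) = 37/168
  weight(X=2) = 1/21
  weight(X=3) = 31/168
Total weight = 1/21 + 37/168 + 1/21 + 31/168 = 1/2
P(X=0 | obs) = 1/21 / 1/2 = 2/21
P(X=1 | obs) = 37/168 / 1/2 = 37/84
P(X=2 | obs) = 1/21 / 1/2 = 2/21
P(X=3 | obs) = 31/168 / 1/2 = 31/84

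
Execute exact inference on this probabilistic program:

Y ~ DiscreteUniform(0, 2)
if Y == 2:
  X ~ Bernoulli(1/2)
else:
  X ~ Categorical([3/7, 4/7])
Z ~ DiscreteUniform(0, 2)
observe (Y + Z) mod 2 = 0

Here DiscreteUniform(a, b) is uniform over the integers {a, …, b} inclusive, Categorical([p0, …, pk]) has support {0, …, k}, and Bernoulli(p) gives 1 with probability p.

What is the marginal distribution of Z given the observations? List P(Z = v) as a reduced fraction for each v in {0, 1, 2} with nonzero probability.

Enumerate traces; 10 have nonzero weight after conditioning:
  (Y=0, X=0, Z=0) weight 1/21
  (Y=0, X=0, Z=2) weight 1/21
  (Y=0, X=1, Z=0) weight 4/63
  (Y=0, X=1, Z=2) weight 4/63
  (Y=1, X=0, Z=1) weight 1/21
  (Y=1, X=1, Z=1) weight 4/63
  (Y=2, X=0, Z=0) weight 1/18
  (Y=2, X=0, Z=2) weight 1/18
  … 2 more
Group by Z:
  weight(Z=0) = 2/9
  weight(Z=1) = 1/9
  weight(Z=2) = 2/9
Total weight = 2/9 + 1/9 + 2/9 = 5/9
P(Z=0 | obs) = 2/9 / 5/9 = 2/5
P(Z=1 | obs) = 1/9 / 5/9 = 1/5
P(Z=2 | obs) = 2/9 / 5/9 = 2/5

P(Z=0) = 2/5, P(Z=1) = 1/5, P(Z=2) = 2/5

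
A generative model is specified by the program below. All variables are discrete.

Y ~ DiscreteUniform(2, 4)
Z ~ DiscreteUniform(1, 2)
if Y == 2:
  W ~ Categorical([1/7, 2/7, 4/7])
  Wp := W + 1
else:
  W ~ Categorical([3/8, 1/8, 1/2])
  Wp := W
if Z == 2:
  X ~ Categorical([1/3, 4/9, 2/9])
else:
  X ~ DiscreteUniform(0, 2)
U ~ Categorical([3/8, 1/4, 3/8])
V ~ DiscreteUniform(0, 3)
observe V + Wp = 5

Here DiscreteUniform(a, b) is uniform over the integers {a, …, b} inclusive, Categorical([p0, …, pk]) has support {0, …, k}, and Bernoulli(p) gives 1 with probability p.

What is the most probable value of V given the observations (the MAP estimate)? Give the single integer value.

Enumerate traces; 72 have nonzero weight after conditioning:
  (Y=2, Z=1, W=1, X=0, U=0, V=3) weight 1/672
  (Y=2, Z=1, W=1, X=0, U=1, V=3) weight 1/1008
  (Y=2, Z=1, W=1, X=0, U=2, V=3) weight 1/672
  (Y=2, Z=1, W=1, X=1, U=0, V=3) weight 1/672
  (Y=2, Z=1, W=1, X=1, U=1, V=3) weight 1/1008
  (Y=2, Z=1, W=1, X=1, U=2, V=3) weight 1/672
  (Y=2, Z=1, W=1, X=2, U=0, V=3) weight 1/672
  (Y=2, Z=1, W=1, X=2, U=1, V=3) weight 1/1008
  (Y=2, Z=1, W=2, X=0, U=0, V=2) weight 1/336
  … 63 more
Group by V:
  weight(V=2) = 1/21
  weight(V=3) = 3/28
Total weight = 1/21 + 3/28 = 13/84
P(V=2 | obs) = 1/21 / 13/84 = 4/13
P(V=3 | obs) = 3/28 / 13/84 = 9/13
argmax = 3

argmax_v P(V = v | obs) = 3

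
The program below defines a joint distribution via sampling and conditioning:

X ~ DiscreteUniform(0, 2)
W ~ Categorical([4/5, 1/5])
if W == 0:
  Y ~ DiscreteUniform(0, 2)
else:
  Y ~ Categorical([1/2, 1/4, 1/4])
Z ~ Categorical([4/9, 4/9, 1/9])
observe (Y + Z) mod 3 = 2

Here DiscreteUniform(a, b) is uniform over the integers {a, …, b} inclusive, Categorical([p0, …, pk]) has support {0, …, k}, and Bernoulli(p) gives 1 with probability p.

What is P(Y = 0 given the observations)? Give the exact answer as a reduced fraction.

Enumerate traces; 18 have nonzero weight after conditioning:
  (X=0, W=0, Y=0, Z=2) weight 4/405
  (X=0, W=0, Y=1, Z=1) weight 16/405
  (X=0, W=0, Y=2, Z=0) weight 16/405
  (X=0, W=1, Y=0, Z=2) weight 1/270
  (X=0, W=1, Y=1, Z=1) weight 1/135
  (X=0, W=1, Y=2, Z=0) weight 1/135
  (X=1, W=0, Y=0, Z=2) weight 4/405
  (X=1, W=0, Y=1, Z=1) weight 16/405
  … 10 more
Group by Y:
  weight(Y=0) = 11/270
  weight(Y=1) = 19/135
  weight(Y=2) = 19/135
Total weight = 11/270 + 19/135 + 19/135 = 29/90
P(Y=0 | obs) = 11/270 / 29/90 = 11/87
P(Y=1 | obs) = 19/135 / 29/90 = 38/87
P(Y=2 | obs) = 19/135 / 29/90 = 38/87

P(Y = 0 | obs) = 11/87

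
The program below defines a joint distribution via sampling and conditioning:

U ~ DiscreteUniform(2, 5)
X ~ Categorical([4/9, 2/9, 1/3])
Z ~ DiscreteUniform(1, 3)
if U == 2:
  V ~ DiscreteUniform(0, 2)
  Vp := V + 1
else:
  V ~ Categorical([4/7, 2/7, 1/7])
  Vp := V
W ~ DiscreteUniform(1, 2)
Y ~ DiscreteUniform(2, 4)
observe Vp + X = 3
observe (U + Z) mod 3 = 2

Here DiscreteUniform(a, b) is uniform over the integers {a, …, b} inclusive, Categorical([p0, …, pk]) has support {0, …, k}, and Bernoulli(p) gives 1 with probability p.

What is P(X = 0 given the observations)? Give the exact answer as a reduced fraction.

Enumerate traces; 54 have nonzero weight after conditioning:
  (U=2, X=0, Z=3, V=2, W=1, Y=2) weight 1/486
  (U=2, X=0, Z=3, V=2, W=1, Y=3) weight 1/486
  (U=2, X=0, Z=3, V=2, W=1, Y=4) weight 1/486
  (U=2, X=0, Z=3, V=2, W=2, Y=2) weight 1/486
  (U=2, X=0, Z=3, V=2, W=2, Y=3) weight 1/486
  (U=2, X=0, Z=3, V=2, W=2, Y=4) weight 1/486
  (U=2, X=1, Z=3, V=1, W=1, Y=2) weight 1/972
  (U=2, X=1, Z=3, V=1, W=1, Y=3) weight 1/972
  (U=2, X=2, Z=3, V=0, W=1, Y=2) weight 1/648
  … 45 more
Group by X:
  weight(X=0) = 1/81
  weight(X=1) = 8/567
  weight(X=2) = 25/756
Total weight = 1/81 + 8/567 + 25/756 = 5/84
P(X=0 | obs) = 1/81 / 5/84 = 28/135
P(X=1 | obs) = 8/567 / 5/84 = 32/135
P(X=2 | obs) = 25/756 / 5/84 = 5/9

P(X = 0 | obs) = 28/135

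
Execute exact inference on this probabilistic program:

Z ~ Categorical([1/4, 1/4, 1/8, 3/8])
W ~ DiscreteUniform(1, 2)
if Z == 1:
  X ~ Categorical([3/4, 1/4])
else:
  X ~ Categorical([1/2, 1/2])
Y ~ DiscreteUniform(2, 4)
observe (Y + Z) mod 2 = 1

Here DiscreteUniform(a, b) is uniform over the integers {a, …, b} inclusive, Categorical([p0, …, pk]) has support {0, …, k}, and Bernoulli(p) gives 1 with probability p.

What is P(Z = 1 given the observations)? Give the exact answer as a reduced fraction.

P(Z = 1 | obs) = 4/13

Enumerate traces; 24 have nonzero weight after conditioning:
  (Z=0, W=1, X=0, Y=3) weight 1/48
  (Z=0, W=1, X=1, Y=3) weight 1/48
  (Z=0, W=2, X=0, Y=3) weight 1/48
  (Z=0, W=2, X=1, Y=3) weight 1/48
  (Z=1, W=1, X=0, Y=2) weight 1/32
  (Z=1, W=1, X=0, Y=4) weight 1/32
  (Z=1, W=1, X=1, Y=2) weight 1/96
  (Z=1, W=1, X=1, Y=4) weight 1/96
  (Z=2, W=1, X=0, Y=3) weight 1/96
  (Z=3, W=1, X=0, Y=2) weight 1/32
  … 14 more
Group by Z:
  weight(Z=0) = 1/12
  weight(Z=1) = 1/6
  weight(Z=2) = 1/24
  weight(Z=3) = 1/4
Total weight = 1/12 + 1/6 + 1/24 + 1/4 = 13/24
P(Z=0 | obs) = 1/12 / 13/24 = 2/13
P(Z=1 | obs) = 1/6 / 13/24 = 4/13
P(Z=2 | obs) = 1/24 / 13/24 = 1/13
P(Z=3 | obs) = 1/4 / 13/24 = 6/13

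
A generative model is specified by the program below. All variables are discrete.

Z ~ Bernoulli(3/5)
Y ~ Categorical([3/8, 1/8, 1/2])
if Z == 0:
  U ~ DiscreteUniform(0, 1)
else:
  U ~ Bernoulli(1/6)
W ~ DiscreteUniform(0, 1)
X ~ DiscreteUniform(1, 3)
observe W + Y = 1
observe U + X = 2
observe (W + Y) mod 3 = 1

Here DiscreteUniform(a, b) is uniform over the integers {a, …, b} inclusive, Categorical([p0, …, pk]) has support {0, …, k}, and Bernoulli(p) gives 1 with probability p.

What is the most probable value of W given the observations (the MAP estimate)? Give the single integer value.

Enumerate traces; 8 have nonzero weight after conditioning:
  (Z=0, Y=0, U=0, W=1, X=2) weight 1/80
  (Z=0, Y=0, U=1, W=1, X=1) weight 1/80
  (Z=0, Y=1, U=0, W=0, X=2) weight 1/240
  (Z=0, Y=1, U=1, W=0, X=1) weight 1/240
  (Z=1, Y=0, U=0, W=1, X=2) weight 1/32
  (Z=1, Y=0, U=1, W=1, X=1) weight 1/160
  (Z=1, Y=1, U=0, W=0, X=2) weight 1/96
  (Z=1, Y=1, U=1, W=0, X=1) weight 1/480
Group by W:
  weight(W=0) = 1/48
  weight(W=1) = 1/16
Total weight = 1/48 + 1/16 = 1/12
P(W=0 | obs) = 1/48 / 1/12 = 1/4
P(W=1 | obs) = 1/16 / 1/12 = 3/4
argmax = 1

argmax_v P(W = v | obs) = 1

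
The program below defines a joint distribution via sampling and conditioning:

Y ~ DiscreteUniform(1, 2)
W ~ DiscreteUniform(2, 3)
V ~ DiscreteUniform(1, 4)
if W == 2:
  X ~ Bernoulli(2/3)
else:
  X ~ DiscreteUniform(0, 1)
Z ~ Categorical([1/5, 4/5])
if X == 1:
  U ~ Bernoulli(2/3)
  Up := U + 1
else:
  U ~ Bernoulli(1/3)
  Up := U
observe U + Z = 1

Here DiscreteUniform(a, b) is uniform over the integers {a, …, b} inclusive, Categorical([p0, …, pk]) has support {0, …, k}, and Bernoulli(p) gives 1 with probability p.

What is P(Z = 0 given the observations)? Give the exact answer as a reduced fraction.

Enumerate traces; 64 have nonzero weight after conditioning:
  (Y=1, W=2, V=1, X=0, Z=0, U=1) weight 1/720
  (Y=1, W=2, V=1, X=0, Z=1, U=0) weight 1/90
  (Y=1, W=2, V=1, X=1, Z=0, U=1) weight 1/180
  (Y=1, W=2, V=1, X=1, Z=1, U=0) weight 1/90
  (Y=1, W=2, V=2, X=0, Z=0, U=1) weight 1/720
  (Y=1, W=2, V=2, X=0, Z=1, U=0) weight 1/90
  (Y=1, W=2, V=2, X=1, Z=0, U=1) weight 1/180
  (Y=1, W=2, V=2, X=1, Z=1, U=0) weight 1/90
  … 56 more
Group by Z:
  weight(Z=0) = 19/180
  weight(Z=1) = 17/45
Total weight = 19/180 + 17/45 = 29/60
P(Z=0 | obs) = 19/180 / 29/60 = 19/87
P(Z=1 | obs) = 17/45 / 29/60 = 68/87

P(Z = 0 | obs) = 19/87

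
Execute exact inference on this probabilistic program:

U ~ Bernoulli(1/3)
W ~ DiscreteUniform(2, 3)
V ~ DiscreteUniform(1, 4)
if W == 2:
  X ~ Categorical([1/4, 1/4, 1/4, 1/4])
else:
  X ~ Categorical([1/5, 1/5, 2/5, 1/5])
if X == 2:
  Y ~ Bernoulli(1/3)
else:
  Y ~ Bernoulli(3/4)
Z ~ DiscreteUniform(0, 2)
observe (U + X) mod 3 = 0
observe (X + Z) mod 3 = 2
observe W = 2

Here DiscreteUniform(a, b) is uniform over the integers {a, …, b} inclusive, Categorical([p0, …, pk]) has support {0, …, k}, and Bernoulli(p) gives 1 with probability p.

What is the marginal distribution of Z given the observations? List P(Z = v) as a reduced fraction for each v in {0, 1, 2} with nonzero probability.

Enumerate traces; 24 have nonzero weight after conditioning:
  (U=0, W=2, V=1, X=0, Y=0, Z=2) weight 1/576
  (U=0, W=2, V=1, X=0, Y=1, Z=2) weight 1/192
  (U=0, W=2, V=1, X=3, Y=0, Z=2) weight 1/576
  (U=0, W=2, V=1, X=3, Y=1, Z=2) weight 1/192
  (U=0, W=2, V=2, X=0, Y=0, Z=2) weight 1/576
  (U=0, W=2, V=2, X=0, Y=1, Z=2) weight 1/192
  (U=0, W=2, V=2, X=3, Y=0, Z=2) weight 1/576
  (U=0, W=2, V=2, X=3, Y=1, Z=2) weight 1/192
  (U=1, W=2, V=1, X=2, Y=0, Z=0) weight 1/432
  … 15 more
Group by Z:
  weight(Z=0) = 1/72
  weight(Z=2) = 1/18
Total weight = 1/72 + 1/18 = 5/72
P(Z=0 | obs) = 1/72 / 5/72 = 1/5
P(Z=2 | obs) = 1/18 / 5/72 = 4/5

P(Z=0) = 1/5, P(Z=2) = 4/5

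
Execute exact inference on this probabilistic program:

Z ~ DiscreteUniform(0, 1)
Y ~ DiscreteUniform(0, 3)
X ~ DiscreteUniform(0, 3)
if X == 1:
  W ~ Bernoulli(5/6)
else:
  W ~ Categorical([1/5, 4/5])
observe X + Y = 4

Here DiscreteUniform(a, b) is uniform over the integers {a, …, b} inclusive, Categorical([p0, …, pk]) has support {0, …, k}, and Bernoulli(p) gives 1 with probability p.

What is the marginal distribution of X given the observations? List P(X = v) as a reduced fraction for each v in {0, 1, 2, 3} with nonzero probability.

P(X=1) = 1/3, P(X=2) = 1/3, P(X=3) = 1/3

Enumerate traces; 12 have nonzero weight after conditioning:
  (Z=0, Y=1, X=3, W=0) weight 1/160
  (Z=0, Y=1, X=3, W=1) weight 1/40
  (Z=0, Y=2, X=2, W=0) weight 1/160
  (Z=0, Y=2, X=2, W=1) weight 1/40
  (Z=0, Y=3, X=1, W=0) weight 1/192
  (Z=0, Y=3, X=1, W=1) weight 5/192
  (Z=1, Y=1, X=3, W=0) weight 1/160
  (Z=1, Y=1, X=3, W=1) weight 1/40
  … 4 more
Group by X:
  weight(X=1) = 1/16
  weight(X=2) = 1/16
  weight(X=3) = 1/16
Total weight = 1/16 + 1/16 + 1/16 = 3/16
P(X=1 | obs) = 1/16 / 3/16 = 1/3
P(X=2 | obs) = 1/16 / 3/16 = 1/3
P(X=3 | obs) = 1/16 / 3/16 = 1/3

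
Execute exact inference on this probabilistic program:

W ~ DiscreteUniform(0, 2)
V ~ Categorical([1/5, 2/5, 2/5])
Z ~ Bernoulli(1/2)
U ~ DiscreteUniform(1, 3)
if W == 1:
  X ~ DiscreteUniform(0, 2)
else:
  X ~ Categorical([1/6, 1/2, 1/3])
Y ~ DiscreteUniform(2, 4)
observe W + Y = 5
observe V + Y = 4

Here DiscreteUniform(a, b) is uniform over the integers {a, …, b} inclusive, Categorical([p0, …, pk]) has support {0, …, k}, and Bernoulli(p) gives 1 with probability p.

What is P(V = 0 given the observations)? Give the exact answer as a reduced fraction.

P(V = 0 | obs) = 1/3

Enumerate traces; 36 have nonzero weight after conditioning:
  (W=1, V=0, Z=0, U=1, X=0, Y=4) weight 1/810
  (W=1, V=0, Z=0, U=1, X=1, Y=4) weight 1/810
  (W=1, V=0, Z=0, U=1, X=2, Y=4) weight 1/810
  (W=1, V=0, Z=0, U=2, X=0, Y=4) weight 1/810
  (W=1, V=0, Z=0, U=2, X=1, Y=4) weight 1/810
  (W=1, V=0, Z=0, U=2, X=2, Y=4) weight 1/810
  (W=1, V=0, Z=0, U=3, X=0, Y=4) weight 1/810
  (W=1, V=0, Z=0, U=3, X=1, Y=4) weight 1/810
  (W=2, V=1, Z=0, U=1, X=0, Y=3) weight 1/810
  … 27 more
Group by V:
  weight(V=0) = 1/45
  weight(V=1) = 2/45
Total weight = 1/45 + 2/45 = 1/15
P(V=0 | obs) = 1/45 / 1/15 = 1/3
P(V=1 | obs) = 2/45 / 1/15 = 2/3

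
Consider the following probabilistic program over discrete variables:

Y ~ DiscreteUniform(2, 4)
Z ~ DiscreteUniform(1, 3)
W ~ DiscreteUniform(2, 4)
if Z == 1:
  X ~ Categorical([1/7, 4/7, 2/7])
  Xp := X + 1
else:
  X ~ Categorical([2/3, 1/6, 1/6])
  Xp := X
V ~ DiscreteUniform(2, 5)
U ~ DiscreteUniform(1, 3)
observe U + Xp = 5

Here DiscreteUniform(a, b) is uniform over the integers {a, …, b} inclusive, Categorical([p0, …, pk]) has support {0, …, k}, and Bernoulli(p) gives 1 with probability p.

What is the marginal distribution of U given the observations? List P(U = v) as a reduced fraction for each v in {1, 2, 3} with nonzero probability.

Enumerate traces; 144 have nonzero weight after conditioning:
  (Y=2, Z=1, W=2, X=1, V=2, U=3) weight 1/567
  (Y=2, Z=1, W=2, X=1, V=3, U=3) weight 1/567
  (Y=2, Z=1, W=2, X=1, V=4, U=3) weight 1/567
  (Y=2, Z=1, W=2, X=1, V=5, U=3) weight 1/567
  (Y=2, Z=1, W=2, X=2, V=2, U=2) weight 1/1134
  (Y=2, Z=1, W=2, X=2, V=3, U=2) weight 1/1134
  (Y=2, Z=1, W=2, X=2, V=4, U=2) weight 1/1134
  (Y=2, Z=1, W=2, X=2, V=5, U=2) weight 1/1134
  … 136 more
Group by U:
  weight(U=2) = 2/63
  weight(U=3) = 19/189
Total weight = 2/63 + 19/189 = 25/189
P(U=2 | obs) = 2/63 / 25/189 = 6/25
P(U=3 | obs) = 19/189 / 25/189 = 19/25

P(U=2) = 6/25, P(U=3) = 19/25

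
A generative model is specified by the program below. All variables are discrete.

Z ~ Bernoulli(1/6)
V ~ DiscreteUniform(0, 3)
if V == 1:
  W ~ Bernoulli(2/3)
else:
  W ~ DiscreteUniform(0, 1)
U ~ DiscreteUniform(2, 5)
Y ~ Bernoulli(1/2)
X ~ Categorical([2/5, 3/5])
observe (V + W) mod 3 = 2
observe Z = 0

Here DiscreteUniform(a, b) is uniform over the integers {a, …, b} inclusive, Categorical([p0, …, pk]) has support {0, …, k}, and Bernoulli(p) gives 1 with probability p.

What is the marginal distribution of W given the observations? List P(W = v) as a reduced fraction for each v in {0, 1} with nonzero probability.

P(W=0) = 3/7, P(W=1) = 4/7

Enumerate traces; 32 have nonzero weight after conditioning:
  (Z=0, V=1, W=1, U=2, Y=0, X=0) weight 1/144
  (Z=0, V=1, W=1, U=2, Y=0, X=1) weight 1/96
  (Z=0, V=1, W=1, U=2, Y=1, X=0) weight 1/144
  (Z=0, V=1, W=1, U=2, Y=1, X=1) weight 1/96
  (Z=0, V=1, W=1, U=3, Y=0, X=0) weight 1/144
  (Z=0, V=1, W=1, U=3, Y=0, X=1) weight 1/96
  (Z=0, V=1, W=1, U=3, Y=1, X=0) weight 1/144
  (Z=0, V=1, W=1, U=3, Y=1, X=1) weight 1/96
  (Z=0, V=2, W=0, U=2, Y=0, X=0) weight 1/192
  … 23 more
Group by W:
  weight(W=0) = 5/48
  weight(W=1) = 5/36
Total weight = 5/48 + 5/36 = 35/144
P(W=0 | obs) = 5/48 / 35/144 = 3/7
P(W=1 | obs) = 5/36 / 35/144 = 4/7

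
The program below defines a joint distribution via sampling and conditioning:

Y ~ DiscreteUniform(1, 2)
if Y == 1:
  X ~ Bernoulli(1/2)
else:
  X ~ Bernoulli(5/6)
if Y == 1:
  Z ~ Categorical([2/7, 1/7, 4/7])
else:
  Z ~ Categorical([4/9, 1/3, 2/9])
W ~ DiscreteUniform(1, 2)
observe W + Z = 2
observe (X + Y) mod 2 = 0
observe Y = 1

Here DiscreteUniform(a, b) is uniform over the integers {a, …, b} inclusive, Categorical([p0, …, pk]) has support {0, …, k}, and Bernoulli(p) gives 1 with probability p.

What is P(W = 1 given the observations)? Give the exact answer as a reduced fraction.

Enumerate traces; 2 have nonzero weight after conditioning:
  (Y=1, X=1, Z=0, W=2) weight 1/28
  (Y=1, X=1, Z=1, W=1) weight 1/56
Group by W:
  weight(W=1) = 1/56
  weight(W=2) = 1/28
Total weight = 1/56 + 1/28 = 3/56
P(W=1 | obs) = 1/56 / 3/56 = 1/3
P(W=2 | obs) = 1/28 / 3/56 = 2/3

P(W = 1 | obs) = 1/3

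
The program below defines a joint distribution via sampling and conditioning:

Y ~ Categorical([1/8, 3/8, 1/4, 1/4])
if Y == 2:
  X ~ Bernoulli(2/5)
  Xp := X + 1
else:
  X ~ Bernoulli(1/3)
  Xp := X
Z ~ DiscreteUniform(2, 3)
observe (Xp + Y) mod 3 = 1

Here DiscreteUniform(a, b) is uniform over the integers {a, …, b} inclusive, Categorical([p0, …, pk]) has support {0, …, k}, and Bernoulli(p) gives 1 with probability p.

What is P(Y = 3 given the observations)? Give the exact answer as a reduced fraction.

Enumerate traces; 8 have nonzero weight after conditioning:
  (Y=0, X=1, Z=2) weight 1/48
  (Y=0, X=1, Z=3) weight 1/48
  (Y=1, X=0, Z=2) weight 1/8
  (Y=1, X=0, Z=3) weight 1/8
  (Y=2, X=1, Z=2) weight 1/20
  (Y=2, X=1, Z=3) weight 1/20
  (Y=3, X=1, Z=2) weight 1/24
  (Y=3, X=1, Z=3) weight 1/24
Group by Y:
  weight(Y=0) = 1/24
  weight(Y=1) = 1/4
  weight(Y=2) = 1/10
  weight(Y=3) = 1/12
Total weight = 1/24 + 1/4 + 1/10 + 1/12 = 19/40
P(Y=0 | obs) = 1/24 / 19/40 = 5/57
P(Y=1 | obs) = 1/4 / 19/40 = 10/19
P(Y=2 | obs) = 1/10 / 19/40 = 4/19
P(Y=3 | obs) = 1/12 / 19/40 = 10/57

P(Y = 3 | obs) = 10/57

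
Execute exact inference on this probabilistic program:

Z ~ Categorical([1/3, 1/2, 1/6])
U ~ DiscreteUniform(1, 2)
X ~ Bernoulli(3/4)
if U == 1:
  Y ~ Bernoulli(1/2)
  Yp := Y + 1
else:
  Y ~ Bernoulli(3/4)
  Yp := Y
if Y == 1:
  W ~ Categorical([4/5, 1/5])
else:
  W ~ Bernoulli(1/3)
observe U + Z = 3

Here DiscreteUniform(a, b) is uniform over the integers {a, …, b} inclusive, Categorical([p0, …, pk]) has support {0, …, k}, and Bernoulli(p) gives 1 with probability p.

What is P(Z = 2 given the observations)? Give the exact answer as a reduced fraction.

Enumerate traces; 16 have nonzero weight after conditioning:
  (Z=1, U=2, X=0, Y=0, W=0) weight 1/96
  (Z=1, U=2, X=0, Y=0, W=1) weight 1/192
  (Z=1, U=2, X=0, Y=1, W=0) weight 3/80
  (Z=1, U=2, X=0, Y=1, W=1) weight 3/320
  (Z=1, U=2, X=1, Y=0, W=0) weight 1/32
  (Z=1, U=2, X=1, Y=0, W=1) weight 1/64
  (Z=1, U=2, X=1, Y=1, W=0) weight 9/80
  (Z=1, U=2, X=1, Y=1, W=1) weight 9/320
  (Z=2, U=1, X=0, Y=0, W=0) weight 1/144
  … 7 more
Group by Z:
  weight(Z=1) = 1/4
  weight(Z=2) = 1/12
Total weight = 1/4 + 1/12 = 1/3
P(Z=1 | obs) = 1/4 / 1/3 = 3/4
P(Z=2 | obs) = 1/12 / 1/3 = 1/4

P(Z = 2 | obs) = 1/4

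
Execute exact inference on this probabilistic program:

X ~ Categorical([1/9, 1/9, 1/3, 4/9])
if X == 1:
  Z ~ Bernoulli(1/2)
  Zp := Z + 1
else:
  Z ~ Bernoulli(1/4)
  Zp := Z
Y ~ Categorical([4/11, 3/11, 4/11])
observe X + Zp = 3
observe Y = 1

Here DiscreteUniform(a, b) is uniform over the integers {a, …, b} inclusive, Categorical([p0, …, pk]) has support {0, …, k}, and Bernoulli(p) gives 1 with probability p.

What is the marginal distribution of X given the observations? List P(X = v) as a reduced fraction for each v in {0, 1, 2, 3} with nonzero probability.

P(X=1) = 2/17, P(X=2) = 3/17, P(X=3) = 12/17

Enumerate traces; 3 have nonzero weight after conditioning:
  (X=1, Z=1, Y=1) weight 1/66
  (X=2, Z=1, Y=1) weight 1/44
  (X=3, Z=0, Y=1) weight 1/11
Group by X:
  weight(X=1) = 1/66
  weight(X=2) = 1/44
  weight(X=3) = 1/11
Total weight = 1/66 + 1/44 + 1/11 = 17/132
P(X=1 | obs) = 1/66 / 17/132 = 2/17
P(X=2 | obs) = 1/44 / 17/132 = 3/17
P(X=3 | obs) = 1/11 / 17/132 = 12/17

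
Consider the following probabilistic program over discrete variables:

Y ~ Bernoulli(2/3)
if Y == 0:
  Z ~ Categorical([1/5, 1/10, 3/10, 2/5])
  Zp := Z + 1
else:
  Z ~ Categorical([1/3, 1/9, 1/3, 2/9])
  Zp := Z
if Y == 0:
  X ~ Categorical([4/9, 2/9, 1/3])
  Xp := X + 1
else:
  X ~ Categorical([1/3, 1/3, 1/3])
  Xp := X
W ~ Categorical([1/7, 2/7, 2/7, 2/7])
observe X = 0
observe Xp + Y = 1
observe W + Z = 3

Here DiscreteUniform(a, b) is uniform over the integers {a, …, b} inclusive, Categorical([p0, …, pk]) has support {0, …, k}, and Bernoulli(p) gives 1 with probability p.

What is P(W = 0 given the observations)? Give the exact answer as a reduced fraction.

Enumerate traces; 8 have nonzero weight after conditioning:
  (Y=0, Z=0, X=0, W=3) weight 8/945
  (Y=0, Z=1, X=0, W=2) weight 4/945
  (Y=0, Z=2, X=0, W=1) weight 4/315
  (Y=0, Z=3, X=0, W=0) weight 8/945
  (Y=1, Z=0, X=0, W=3) weight 4/189
  (Y=1, Z=1, X=0, W=2) weight 4/567
  (Y=1, Z=2, X=0, W=1) weight 4/189
  (Y=1, Z=3, X=0, W=0) weight 4/567
Group by W:
  weight(W=0) = 44/2835
  weight(W=1) = 32/945
  weight(W=2) = 32/2835
  weight(W=3) = 4/135
Total weight = 44/2835 + 32/945 + 32/2835 + 4/135 = 256/2835
P(W=0 | obs) = 44/2835 / 256/2835 = 11/64
P(W=1 | obs) = 32/945 / 256/2835 = 3/8
P(W=2 | obs) = 32/2835 / 256/2835 = 1/8
P(W=3 | obs) = 4/135 / 256/2835 = 21/64

P(W = 0 | obs) = 11/64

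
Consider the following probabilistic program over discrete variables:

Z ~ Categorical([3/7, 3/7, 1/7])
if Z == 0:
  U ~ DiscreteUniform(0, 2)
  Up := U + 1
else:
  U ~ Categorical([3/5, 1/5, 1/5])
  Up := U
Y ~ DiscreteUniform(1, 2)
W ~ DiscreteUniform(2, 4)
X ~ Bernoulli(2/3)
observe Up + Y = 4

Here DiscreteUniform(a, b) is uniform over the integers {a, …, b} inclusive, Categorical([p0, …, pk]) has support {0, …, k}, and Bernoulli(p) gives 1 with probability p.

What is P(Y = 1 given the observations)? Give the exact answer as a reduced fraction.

Enumerate traces; 24 have nonzero weight after conditioning:
  (Z=0, U=1, Y=2, W=2, X=0) weight 1/126
  (Z=0, U=1, Y=2, W=2, X=1) weight 1/63
  (Z=0, U=1, Y=2, W=3, X=0) weight 1/126
  (Z=0, U=1, Y=2, W=3, X=1) weight 1/63
  (Z=0, U=1, Y=2, W=4, X=0) weight 1/126
  (Z=0, U=1, Y=2, W=4, X=1) weight 1/63
  (Z=0, U=2, Y=1, W=2, X=0) weight 1/126
  (Z=0, U=2, Y=1, W=2, X=1) weight 1/63
  … 16 more
Group by Y:
  weight(Y=1) = 1/14
  weight(Y=2) = 9/70
Total weight = 1/14 + 9/70 = 1/5
P(Y=1 | obs) = 1/14 / 1/5 = 5/14
P(Y=2 | obs) = 9/70 / 1/5 = 9/14

P(Y = 1 | obs) = 5/14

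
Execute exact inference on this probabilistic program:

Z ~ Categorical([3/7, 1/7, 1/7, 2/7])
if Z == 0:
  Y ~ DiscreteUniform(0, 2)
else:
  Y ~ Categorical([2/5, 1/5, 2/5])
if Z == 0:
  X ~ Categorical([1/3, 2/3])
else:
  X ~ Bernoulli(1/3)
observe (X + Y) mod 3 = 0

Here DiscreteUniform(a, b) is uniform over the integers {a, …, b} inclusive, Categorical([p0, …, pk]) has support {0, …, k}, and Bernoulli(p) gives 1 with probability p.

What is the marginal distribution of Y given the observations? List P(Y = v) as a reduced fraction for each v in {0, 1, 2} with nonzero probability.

P(Y=0) = 7/13, P(Y=2) = 6/13

Enumerate traces; 8 have nonzero weight after conditioning:
  (Z=0, Y=0, X=0) weight 1/21
  (Z=0, Y=2, X=1) weight 2/21
  (Z=1, Y=0, X=0) weight 4/105
  (Z=1, Y=2, X=1) weight 2/105
  (Z=2, Y=0, X=0) weight 4/105
  (Z=2, Y=2, X=1) weight 2/105
  (Z=3, Y=0, X=0) weight 8/105
  (Z=3, Y=2, X=1) weight 4/105
Group by Y:
  weight(Y=0) = 1/5
  weight(Y=2) = 6/35
Total weight = 1/5 + 6/35 = 13/35
P(Y=0 | obs) = 1/5 / 13/35 = 7/13
P(Y=2 | obs) = 6/35 / 13/35 = 6/13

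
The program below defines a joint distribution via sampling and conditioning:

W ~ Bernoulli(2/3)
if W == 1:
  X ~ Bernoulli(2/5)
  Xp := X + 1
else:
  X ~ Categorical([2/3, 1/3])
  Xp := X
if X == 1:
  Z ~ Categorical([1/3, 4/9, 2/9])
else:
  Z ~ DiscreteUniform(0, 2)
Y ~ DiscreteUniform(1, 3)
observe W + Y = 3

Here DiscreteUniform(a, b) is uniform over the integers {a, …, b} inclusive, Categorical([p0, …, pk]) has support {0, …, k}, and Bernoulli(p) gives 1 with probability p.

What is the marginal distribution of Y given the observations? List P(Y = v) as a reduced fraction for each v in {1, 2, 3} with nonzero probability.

Enumerate traces; 12 have nonzero weight after conditioning:
  (W=0, X=0, Z=0, Y=3) weight 2/81
  (W=0, X=0, Z=1, Y=3) weight 2/81
  (W=0, X=0, Z=2, Y=3) weight 2/81
  (W=0, X=1, Z=0, Y=3) weight 1/81
  (W=0, X=1, Z=1, Y=3) weight 4/243
  (W=0, X=1, Z=2, Y=3) weight 2/243
  (W=1, X=0, Z=0, Y=2) weight 2/45
  (W=1, X=0, Z=1, Y=2) weight 2/45
  … 4 more
Group by Y:
  weight(Y=2) = 2/9
  weight(Y=3) = 1/9
Total weight = 2/9 + 1/9 = 1/3
P(Y=2 | obs) = 2/9 / 1/3 = 2/3
P(Y=3 | obs) = 1/9 / 1/3 = 1/3

P(Y=2) = 2/3, P(Y=3) = 1/3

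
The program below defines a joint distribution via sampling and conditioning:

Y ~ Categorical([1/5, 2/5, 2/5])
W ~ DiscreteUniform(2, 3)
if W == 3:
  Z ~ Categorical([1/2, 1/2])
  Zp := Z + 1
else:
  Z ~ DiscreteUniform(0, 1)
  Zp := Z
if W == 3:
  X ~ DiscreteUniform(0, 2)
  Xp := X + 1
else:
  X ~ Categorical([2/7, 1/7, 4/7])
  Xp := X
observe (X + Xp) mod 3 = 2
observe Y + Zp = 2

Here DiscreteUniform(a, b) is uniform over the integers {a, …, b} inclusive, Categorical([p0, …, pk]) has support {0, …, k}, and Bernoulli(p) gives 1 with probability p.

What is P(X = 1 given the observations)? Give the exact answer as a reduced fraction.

Enumerate traces; 4 have nonzero weight after conditioning:
  (Y=0, W=3, Z=1, X=2) weight 1/60
  (Y=1, W=2, Z=1, X=1) weight 1/70
  (Y=1, W=3, Z=0, X=2) weight 1/30
  (Y=2, W=2, Z=0, X=1) weight 1/70
Group by X:
  weight(X=1) = 1/35
  weight(X=2) = 1/20
Total weight = 1/35 + 1/20 = 11/140
P(X=1 | obs) = 1/35 / 11/140 = 4/11
P(X=2 | obs) = 1/20 / 11/140 = 7/11

P(X = 1 | obs) = 4/11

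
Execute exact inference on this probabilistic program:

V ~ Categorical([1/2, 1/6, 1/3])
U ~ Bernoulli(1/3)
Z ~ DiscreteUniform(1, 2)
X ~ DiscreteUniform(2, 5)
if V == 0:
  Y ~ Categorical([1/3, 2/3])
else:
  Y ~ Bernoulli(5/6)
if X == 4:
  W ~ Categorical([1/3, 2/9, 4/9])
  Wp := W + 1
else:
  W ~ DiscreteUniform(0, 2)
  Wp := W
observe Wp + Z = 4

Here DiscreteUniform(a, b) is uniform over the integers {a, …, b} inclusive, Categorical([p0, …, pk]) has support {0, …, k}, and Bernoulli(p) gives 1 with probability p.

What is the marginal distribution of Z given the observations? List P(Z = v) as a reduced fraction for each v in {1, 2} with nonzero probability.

P(Z=1) = 4/15, P(Z=2) = 11/15

Enumerate traces; 60 have nonzero weight after conditioning:
  (V=0, U=0, Z=1, X=4, Y=0, W=2) weight 1/162
  (V=0, U=0, Z=1, X=4, Y=1, W=2) weight 1/81
  (V=0, U=0, Z=2, X=2, Y=0, W=2) weight 1/216
  (V=0, U=0, Z=2, X=2, Y=1, W=2) weight 1/108
  (V=0, U=0, Z=2, X=3, Y=0, W=2) weight 1/216
  (V=0, U=0, Z=2, X=3, Y=1, W=2) weight 1/108
  (V=0, U=0, Z=2, X=4, Y=0, W=1) weight 1/324
  (V=0, U=0, Z=2, X=4, Y=1, W=1) weight 1/162
  … 52 more
Group by Z:
  weight(Z=1) = 1/18
  weight(Z=2) = 11/72
Total weight = 1/18 + 11/72 = 5/24
P(Z=1 | obs) = 1/18 / 5/24 = 4/15
P(Z=2 | obs) = 11/72 / 5/24 = 11/15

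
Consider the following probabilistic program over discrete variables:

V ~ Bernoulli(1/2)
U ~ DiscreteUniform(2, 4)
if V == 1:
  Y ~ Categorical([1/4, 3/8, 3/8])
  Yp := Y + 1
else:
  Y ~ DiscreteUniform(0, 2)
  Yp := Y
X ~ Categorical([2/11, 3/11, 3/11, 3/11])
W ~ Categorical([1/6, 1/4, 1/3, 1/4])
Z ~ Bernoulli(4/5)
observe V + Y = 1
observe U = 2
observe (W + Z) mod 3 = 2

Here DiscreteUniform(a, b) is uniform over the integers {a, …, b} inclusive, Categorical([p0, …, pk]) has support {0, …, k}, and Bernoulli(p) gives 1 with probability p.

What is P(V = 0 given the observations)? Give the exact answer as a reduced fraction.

Enumerate traces; 16 have nonzero weight after conditioning:
  (V=0, U=2, Y=1, X=0, W=1, Z=1) weight 1/495
  (V=0, U=2, Y=1, X=0, W=2, Z=0) weight 1/1485
  (V=0, U=2, Y=1, X=1, W=1, Z=1) weight 1/330
  (V=0, U=2, Y=1, X=1, W=2, Z=0) weight 1/990
  (V=0, U=2, Y=1, X=2, W=1, Z=1) weight 1/330
  (V=0, U=2, Y=1, X=2, W=2, Z=0) weight 1/990
  (V=0, U=2, Y=1, X=3, W=1, Z=1) weight 1/330
  (V=0, U=2, Y=1, X=3, W=2, Z=0) weight 1/990
  (V=1, U=2, Y=0, X=0, W=1, Z=1) weight 1/660
  … 7 more
Group by V:
  weight(V=0) = 2/135
  weight(V=1) = 1/90
Total weight = 2/135 + 1/90 = 7/270
P(V=0 | obs) = 2/135 / 7/270 = 4/7
P(V=1 | obs) = 1/90 / 7/270 = 3/7

P(V = 0 | obs) = 4/7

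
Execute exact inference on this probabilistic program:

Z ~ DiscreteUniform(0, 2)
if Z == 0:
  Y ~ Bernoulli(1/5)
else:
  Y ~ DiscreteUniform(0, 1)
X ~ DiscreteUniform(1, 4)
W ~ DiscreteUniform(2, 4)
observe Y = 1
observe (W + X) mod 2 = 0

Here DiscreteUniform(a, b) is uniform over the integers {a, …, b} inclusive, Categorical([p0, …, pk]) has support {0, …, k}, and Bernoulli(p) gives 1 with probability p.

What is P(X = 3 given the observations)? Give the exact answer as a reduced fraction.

Enumerate traces; 18 have nonzero weight after conditioning:
  (Z=0, Y=1, X=1, W=3) weight 1/180
  (Z=0, Y=1, X=2, W=2) weight 1/180
  (Z=0, Y=1, X=2, W=4) weight 1/180
  (Z=0, Y=1, X=3, W=3) weight 1/180
  (Z=0, Y=1, X=4, W=2) weight 1/180
  (Z=0, Y=1, X=4, W=4) weight 1/180
  (Z=1, Y=1, X=1, W=3) weight 1/72
  (Z=1, Y=1, X=2, W=2) weight 1/72
  … 10 more
Group by X:
  weight(X=1) = 1/30
  weight(X=2) = 1/15
  weight(X=3) = 1/30
  weight(X=4) = 1/15
Total weight = 1/30 + 1/15 + 1/30 + 1/15 = 1/5
P(X=1 | obs) = 1/30 / 1/5 = 1/6
P(X=2 | obs) = 1/15 / 1/5 = 1/3
P(X=3 | obs) = 1/30 / 1/5 = 1/6
P(X=4 | obs) = 1/15 / 1/5 = 1/3

P(X = 3 | obs) = 1/6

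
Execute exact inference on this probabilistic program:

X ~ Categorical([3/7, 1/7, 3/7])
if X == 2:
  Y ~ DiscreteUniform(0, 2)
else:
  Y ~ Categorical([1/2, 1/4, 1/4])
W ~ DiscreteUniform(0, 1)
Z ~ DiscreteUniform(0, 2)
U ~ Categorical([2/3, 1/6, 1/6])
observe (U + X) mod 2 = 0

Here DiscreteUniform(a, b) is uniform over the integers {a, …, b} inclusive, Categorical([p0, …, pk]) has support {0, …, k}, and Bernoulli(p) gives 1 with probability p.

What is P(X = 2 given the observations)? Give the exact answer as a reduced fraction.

Enumerate traces; 90 have nonzero weight after conditioning:
  (X=0, Y=0, W=0, Z=0, U=0) weight 1/42
  (X=0, Y=0, W=0, Z=0, U=2) weight 1/168
  (X=0, Y=0, W=0, Z=1, U=0) weight 1/42
  (X=0, Y=0, W=0, Z=1, U=2) weight 1/168
  (X=0, Y=0, W=0, Z=2, U=0) weight 1/42
  (X=0, Y=0, W=0, Z=2, U=2) weight 1/168
  (X=0, Y=0, W=1, Z=0, U=0) weight 1/42
  (X=0, Y=0, W=1, Z=0, U=2) weight 1/168
  (X=1, Y=0, W=0, Z=0, U=1) weight 1/504
  (X=2, Y=0, W=0, Z=0, U=0) weight 1/63
  … 80 more
Group by X:
  weight(X=0) = 5/14
  weight(X=1) = 1/42
  weight(X=2) = 5/14
Total weight = 5/14 + 1/42 + 5/14 = 31/42
P(X=0 | obs) = 5/14 / 31/42 = 15/31
P(X=1 | obs) = 1/42 / 31/42 = 1/31
P(X=2 | obs) = 5/14 / 31/42 = 15/31

P(X = 2 | obs) = 15/31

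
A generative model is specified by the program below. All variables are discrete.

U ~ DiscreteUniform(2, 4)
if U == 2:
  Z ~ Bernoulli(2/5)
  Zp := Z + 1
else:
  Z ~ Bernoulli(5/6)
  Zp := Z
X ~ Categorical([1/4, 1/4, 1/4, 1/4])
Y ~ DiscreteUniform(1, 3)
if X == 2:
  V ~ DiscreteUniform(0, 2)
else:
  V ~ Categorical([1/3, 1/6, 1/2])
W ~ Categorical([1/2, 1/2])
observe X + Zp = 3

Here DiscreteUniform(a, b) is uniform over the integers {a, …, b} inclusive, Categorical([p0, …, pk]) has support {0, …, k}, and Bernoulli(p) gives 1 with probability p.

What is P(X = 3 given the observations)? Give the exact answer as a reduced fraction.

Enumerate traces; 108 have nonzero weight after conditioning:
  (U=2, Z=0, X=2, Y=1, V=0, W=0) weight 1/360
  (U=2, Z=0, X=2, Y=1, V=0, W=1) weight 1/360
  (U=2, Z=0, X=2, Y=1, V=1, W=0) weight 1/360
  (U=2, Z=0, X=2, Y=1, V=1, W=1) weight 1/360
  (U=2, Z=0, X=2, Y=1, V=2, W=0) weight 1/360
  (U=2, Z=0, X=2, Y=1, V=2, W=1) weight 1/360
  (U=2, Z=0, X=2, Y=2, V=0, W=0) weight 1/360
  (U=2, Z=0, X=2, Y=2, V=0, W=1) weight 1/360
  (U=2, Z=1, X=1, Y=1, V=0, W=0) weight 1/540
  (U=3, Z=0, X=3, Y=1, V=0, W=0) weight 1/1296
  … 98 more
Group by X:
  weight(X=1) = 1/30
  weight(X=2) = 17/90
  weight(X=3) = 1/36
Total weight = 1/30 + 17/90 + 1/36 = 1/4
P(X=1 | obs) = 1/30 / 1/4 = 2/15
P(X=2 | obs) = 17/90 / 1/4 = 34/45
P(X=3 | obs) = 1/36 / 1/4 = 1/9

P(X = 3 | obs) = 1/9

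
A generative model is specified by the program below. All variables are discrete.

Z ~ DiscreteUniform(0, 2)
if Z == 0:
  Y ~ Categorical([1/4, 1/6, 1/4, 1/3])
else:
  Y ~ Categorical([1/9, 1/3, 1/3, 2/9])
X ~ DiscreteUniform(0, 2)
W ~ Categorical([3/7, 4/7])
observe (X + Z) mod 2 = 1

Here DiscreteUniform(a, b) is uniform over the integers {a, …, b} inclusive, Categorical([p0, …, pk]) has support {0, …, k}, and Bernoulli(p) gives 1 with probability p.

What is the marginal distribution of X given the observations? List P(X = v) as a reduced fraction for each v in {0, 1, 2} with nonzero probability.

P(X=0) = 1/4, P(X=1) = 1/2, P(X=2) = 1/4

Enumerate traces; 32 have nonzero weight after conditioning:
  (Z=0, Y=0, X=1, W=0) weight 1/84
  (Z=0, Y=0, X=1, W=1) weight 1/63
  (Z=0, Y=1, X=1, W=0) weight 1/126
  (Z=0, Y=1, X=1, W=1) weight 2/189
  (Z=0, Y=2, X=1, W=0) weight 1/84
  (Z=0, Y=2, X=1, W=1) weight 1/63
  (Z=0, Y=3, X=1, W=0) weight 1/63
  (Z=0, Y=3, X=1, W=1) weight 4/189
  (Z=1, Y=0, X=0, W=0) weight 1/189
  (Z=1, Y=0, X=2, W=0) weight 1/189
  … 22 more
Group by X:
  weight(X=0) = 1/9
  weight(X=1) = 2/9
  weight(X=2) = 1/9
Total weight = 1/9 + 2/9 + 1/9 = 4/9
P(X=0 | obs) = 1/9 / 4/9 = 1/4
P(X=1 | obs) = 2/9 / 4/9 = 1/2
P(X=2 | obs) = 1/9 / 4/9 = 1/4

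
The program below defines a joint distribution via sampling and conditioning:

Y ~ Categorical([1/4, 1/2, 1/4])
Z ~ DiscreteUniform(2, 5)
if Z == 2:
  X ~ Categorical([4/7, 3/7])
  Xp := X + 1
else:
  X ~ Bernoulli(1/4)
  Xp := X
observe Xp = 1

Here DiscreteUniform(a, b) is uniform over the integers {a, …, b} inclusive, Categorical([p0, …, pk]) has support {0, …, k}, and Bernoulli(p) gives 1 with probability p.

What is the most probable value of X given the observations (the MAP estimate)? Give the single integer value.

Enumerate traces; 12 have nonzero weight after conditioning:
  (Y=0, Z=2, X=0) weight 1/28
  (Y=0, Z=3, X=1) weight 1/64
  (Y=0, Z=4, X=1) weight 1/64
  (Y=0, Z=5, X=1) weight 1/64
  (Y=1, Z=2, X=0) weight 1/14
  (Y=1, Z=3, X=1) weight 1/32
  (Y=1, Z=4, X=1) weight 1/32
  (Y=1, Z=5, X=1) weight 1/32
  … 4 more
Group by X:
  weight(X=0) = 1/7
  weight(X=1) = 3/16
Total weight = 1/7 + 3/16 = 37/112
P(X=0 | obs) = 1/7 / 37/112 = 16/37
P(X=1 | obs) = 3/16 / 37/112 = 21/37
argmax = 1

argmax_v P(X = v | obs) = 1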